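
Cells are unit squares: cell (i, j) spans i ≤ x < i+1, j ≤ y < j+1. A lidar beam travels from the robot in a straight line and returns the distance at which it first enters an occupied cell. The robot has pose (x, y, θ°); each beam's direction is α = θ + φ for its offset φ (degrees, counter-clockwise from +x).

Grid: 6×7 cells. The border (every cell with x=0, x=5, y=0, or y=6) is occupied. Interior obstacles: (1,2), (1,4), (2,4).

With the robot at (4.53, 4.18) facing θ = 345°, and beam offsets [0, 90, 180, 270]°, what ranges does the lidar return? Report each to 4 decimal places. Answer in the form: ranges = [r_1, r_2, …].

ranges = [0.4866, 1.8159, 1.5840, 3.2922]

beam 1: φ=0°, α=345°
  cosα=0.9659 sinα=-0.2588 | (4,4) | tMaxX 0.4866 tMaxY 0.6955 | tΔX 1.0353 tΔY 3.8637
    t=0.4866 [x] (5,4) — stop
  → r_1 = 0.4866
beam 2: φ=90°, α=75°
  cosα=0.2588 sinα=0.9659 | (4,4) | tMaxX 1.8159 tMaxY 0.8489 | tΔX 3.8637 tΔY 1.0353
    t=0.8489 [y] (4,5)
    t=1.8159 [x] (5,5) — stop
  → r_2 = 1.8159
beam 3: φ=180°, α=165°
  cosα=-0.9659 sinα=0.2588 | (4,4) | tMaxX 0.5487 tMaxY 3.1682 | tΔX 1.0353 tΔY 3.8637
    t=0.5487 [x] (3,4)
    t=1.5840 [x] (2,4) — stop
  → r_3 = 1.5840
beam 4: φ=270°, α=255°
  cosα=-0.2588 sinα=-0.9659 | (4,4) | tMaxX 2.0478 tMaxY 0.1863 | tΔX 3.8637 tΔY 1.0353
    t=0.1863 [y] (4,3)
    t=1.2216 [y] (4,2)
    t=2.0478 [x] (3,2)
    t=2.2569 [y] (3,1)
    t=3.2922 [y] (3,0) — stop
  → r_4 = 3.2922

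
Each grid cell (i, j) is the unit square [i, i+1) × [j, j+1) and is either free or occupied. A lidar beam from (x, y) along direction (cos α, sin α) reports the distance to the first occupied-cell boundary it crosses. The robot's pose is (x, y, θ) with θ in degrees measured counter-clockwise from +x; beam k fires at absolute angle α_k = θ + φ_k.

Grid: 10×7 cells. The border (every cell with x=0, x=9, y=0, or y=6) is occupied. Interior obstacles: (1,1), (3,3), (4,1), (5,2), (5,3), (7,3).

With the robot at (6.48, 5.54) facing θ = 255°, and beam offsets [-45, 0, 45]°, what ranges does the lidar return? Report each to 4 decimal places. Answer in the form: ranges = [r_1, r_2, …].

ranges = [3.0800, 1.8546, 1.7782]

beam 1: φ=-45°, α=210°
  cosα=-0.8660 sinα=-0.5000 | (6,5) | tMaxX 0.5543 tMaxY 1.0800 | tΔX 1.1547 tΔY 2.0000
    t=0.5543 [x] (5,5)
    t=1.0800 [y] (5,4)
    t=1.7090 [x] (4,4)
    t=2.8637 [x] (3,4)
    t=3.0800 [y] (3,3) — stop
  → r_1 = 3.0800
beam 2: φ=0°, α=255°
  cosα=-0.2588 sinα=-0.9659 | (6,5) | tMaxX 1.8546 tMaxY 0.5590 | tΔX 3.8637 tΔY 1.0353
    t=0.5590 [y] (6,4)
    t=1.5943 [y] (6,3)
    t=1.8546 [x] (5,3) — stop
  → r_2 = 1.8546
beam 3: φ=45°, α=300°
  cosα=0.5000 sinα=-0.8660 | (6,5) | tMaxX 1.0400 tMaxY 0.6235 | tΔX 2.0000 tΔY 1.1547
    t=0.6235 [y] (6,4)
    t=1.0400 [x] (7,4)
    t=1.7782 [y] (7,3) — stop
  → r_3 = 1.7782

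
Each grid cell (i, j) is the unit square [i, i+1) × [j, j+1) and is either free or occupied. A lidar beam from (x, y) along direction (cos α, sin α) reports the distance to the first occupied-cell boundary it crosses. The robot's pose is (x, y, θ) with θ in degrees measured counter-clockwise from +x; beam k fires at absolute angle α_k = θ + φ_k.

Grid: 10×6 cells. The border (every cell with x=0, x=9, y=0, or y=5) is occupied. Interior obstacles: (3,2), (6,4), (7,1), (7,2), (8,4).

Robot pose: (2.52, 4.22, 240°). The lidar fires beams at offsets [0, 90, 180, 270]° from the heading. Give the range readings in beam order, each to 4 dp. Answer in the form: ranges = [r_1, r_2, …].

ranges = [3.0400, 5.1731, 0.9007, 1.5600]

beam 1: φ=0°, α=240°
  cosα=-0.5000 sinα=-0.8660 | (2,4) | tMaxX 1.0400 tMaxY 0.2540 | tΔX 2.0000 tΔY 1.1547
    t=0.2540 [y] (2,3)
    t=1.0400 [x] (1,3)
    t=1.4087 [y] (1,2)
    t=2.5634 [y] (1,1)
    t=3.0400 [x] (0,1) — stop
  → r_1 = 3.0400
beam 2: φ=90°, α=330°
  cosα=0.8660 sinα=-0.5000 | (2,4) | tMaxX 0.5543 tMaxY 0.4400 | tΔX 1.1547 tΔY 2.0000
    t=0.4400 [y] (2,3)
    t=0.5543 [x] (3,3)
    t=1.7090 [x] (4,3)
    t=2.4400 [y] (4,2)
    t=2.8637 [x] (5,2)
    t=4.0184 [x] (6,2)
    t=4.4400 [y] (6,1)
    t=5.1731 [x] (7,1) — stop
  → r_2 = 5.1731
beam 3: φ=180°, α=60°
  cosα=0.5000 sinα=0.8660 | (2,4) | tMaxX 0.9600 tMaxY 0.9007 | tΔX 2.0000 tΔY 1.1547
    t=0.9007 [y] (2,5) — stop
  → r_3 = 0.9007
beam 4: φ=270°, α=150°
  cosα=-0.8660 sinα=0.5000 | (2,4) | tMaxX 0.6004 tMaxY 1.5600 | tΔX 1.1547 tΔY 2.0000
    t=0.6004 [x] (1,4)
    t=1.5600 [y] (1,5) — stop
  → r_4 = 1.5600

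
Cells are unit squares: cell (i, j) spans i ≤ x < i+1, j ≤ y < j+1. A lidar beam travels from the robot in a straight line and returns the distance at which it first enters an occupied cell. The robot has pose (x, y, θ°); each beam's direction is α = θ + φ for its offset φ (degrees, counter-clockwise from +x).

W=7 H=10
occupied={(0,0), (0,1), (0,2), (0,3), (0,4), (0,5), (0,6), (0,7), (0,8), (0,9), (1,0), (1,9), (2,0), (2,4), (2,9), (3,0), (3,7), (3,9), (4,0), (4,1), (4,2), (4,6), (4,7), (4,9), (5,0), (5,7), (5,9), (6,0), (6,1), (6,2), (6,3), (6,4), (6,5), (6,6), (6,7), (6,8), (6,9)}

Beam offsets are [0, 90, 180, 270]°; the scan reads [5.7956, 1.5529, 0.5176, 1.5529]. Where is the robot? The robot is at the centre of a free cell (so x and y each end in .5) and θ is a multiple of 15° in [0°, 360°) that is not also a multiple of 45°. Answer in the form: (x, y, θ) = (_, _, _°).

Candidates: 33 free-cell centres × 16 headings = 528 poses. Raycast each; keep the one whose scan matches to 4 dp.
  (5.5, 5.5, 210°): beam 1 = 2.8868 ≠ 5.7956 ✗
  (5.5, 2.5, 15°): beam 1 = 0.5176 ≠ 5.7956 ✗
  (4.5, 5.5, 345°): beam 1 = 1.5529 ≠ 5.7956 ✗
  …
  (2.5, 1.5, 105°): r_1=5.7956, r_2=1.5529, r_3=0.5176, r_4=1.5529 — all match ✓
No second candidate reproduces the full scan.

(x, y, θ) = (2.5, 1.5, 105°)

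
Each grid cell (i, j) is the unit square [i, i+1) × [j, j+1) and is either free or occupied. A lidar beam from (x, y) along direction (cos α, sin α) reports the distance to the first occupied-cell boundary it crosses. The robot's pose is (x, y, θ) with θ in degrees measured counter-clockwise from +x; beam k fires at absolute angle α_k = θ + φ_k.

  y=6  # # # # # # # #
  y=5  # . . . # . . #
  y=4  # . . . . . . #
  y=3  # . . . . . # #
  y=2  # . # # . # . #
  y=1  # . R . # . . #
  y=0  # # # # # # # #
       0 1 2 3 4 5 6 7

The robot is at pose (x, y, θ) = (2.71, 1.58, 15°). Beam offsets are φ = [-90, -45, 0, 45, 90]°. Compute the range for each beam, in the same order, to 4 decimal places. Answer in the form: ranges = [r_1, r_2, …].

beam 1: φ=-90°, α=285°
  cosα=0.2588 sinα=-0.9659 | (2,1) | tMaxX 1.1205 tMaxY 0.6005 | tΔX 3.8637 tΔY 1.0353
    t=0.6005 [y] (2,0) — stop
  → r_1 = 0.6005
beam 2: φ=-45°, α=330°
  cosα=0.8660 sinα=-0.5000 | (2,1) | tMaxX 0.3349 tMaxY 1.1600 | tΔX 1.1547 tΔY 2.0000
    t=0.3349 [x] (3,1)
    t=1.1600 [y] (3,0) — stop
  → r_2 = 1.1600
beam 3: φ=0°, α=15°
  cosα=0.9659 sinα=0.2588 | (2,1) | tMaxX 0.3002 tMaxY 1.6228 | tΔX 1.0353 tΔY 3.8637
    t=0.3002 [x] (3,1)
    t=1.3355 [x] (4,1) — stop
  → r_3 = 1.3355
beam 4: φ=45°, α=60°
  cosα=0.5000 sinα=0.8660 | (2,1) | tMaxX 0.5800 tMaxY 0.4850 | tΔX 2.0000 tΔY 1.1547
    t=0.4850 [y] (2,2) — stop
  → r_4 = 0.4850
beam 5: φ=90°, α=105°
  cosα=-0.2588 sinα=0.9659 | (2,1) | tMaxX 2.7432 tMaxY 0.4348 | tΔX 3.8637 tΔY 1.0353
    t=0.4348 [y] (2,2) — stop
  → r_5 = 0.4348

ranges = [0.6005, 1.1600, 1.3355, 0.4850, 0.4348]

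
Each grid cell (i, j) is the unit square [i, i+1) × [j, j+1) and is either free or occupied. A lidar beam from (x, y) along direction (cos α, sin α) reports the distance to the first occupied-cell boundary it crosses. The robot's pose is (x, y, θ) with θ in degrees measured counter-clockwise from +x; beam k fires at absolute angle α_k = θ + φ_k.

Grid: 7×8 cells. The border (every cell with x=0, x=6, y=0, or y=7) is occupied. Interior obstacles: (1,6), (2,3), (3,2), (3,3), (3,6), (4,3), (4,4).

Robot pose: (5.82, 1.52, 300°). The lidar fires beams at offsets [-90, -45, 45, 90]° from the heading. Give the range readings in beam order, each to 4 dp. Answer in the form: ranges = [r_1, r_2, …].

ranges = [1.0400, 0.5383, 0.1863, 0.2078]

beam 1: φ=-90°, α=210°
  d=(-0.8660,-0.5000)  start (5,1)  tX=0.9469 tY=1.0400  stride 1/|dx|=1.1547 1/|dy|=2.0000
    cross x-line → (4,1), t=0.9469
    cross y-line → (4,0), t=1.0400 (wall)
  → r_1 = 1.0400
beam 2: φ=-45°, α=255°
  d=(-0.2588,-0.9659)  start (5,1)  tX=3.1682 tY=0.5383  stride 1/|dx|=3.8637 1/|dy|=1.0353
    cross y-line → (5,0), t=0.5383 (wall)
  → r_2 = 0.5383
beam 3: φ=45°, α=345°
  d=(0.9659,-0.2588)  start (5,1)  tX=0.1863 tY=2.0091  stride 1/|dx|=1.0353 1/|dy|=3.8637
    cross x-line → (6,1), t=0.1863 (wall)
  → r_3 = 0.1863
beam 4: φ=90°, α=30°
  d=(0.8660,0.5000)  start (5,1)  tX=0.2078 tY=0.9600  stride 1/|dx|=1.1547 1/|dy|=2.0000
    cross x-line → (6,1), t=0.2078 (wall)
  → r_4 = 0.2078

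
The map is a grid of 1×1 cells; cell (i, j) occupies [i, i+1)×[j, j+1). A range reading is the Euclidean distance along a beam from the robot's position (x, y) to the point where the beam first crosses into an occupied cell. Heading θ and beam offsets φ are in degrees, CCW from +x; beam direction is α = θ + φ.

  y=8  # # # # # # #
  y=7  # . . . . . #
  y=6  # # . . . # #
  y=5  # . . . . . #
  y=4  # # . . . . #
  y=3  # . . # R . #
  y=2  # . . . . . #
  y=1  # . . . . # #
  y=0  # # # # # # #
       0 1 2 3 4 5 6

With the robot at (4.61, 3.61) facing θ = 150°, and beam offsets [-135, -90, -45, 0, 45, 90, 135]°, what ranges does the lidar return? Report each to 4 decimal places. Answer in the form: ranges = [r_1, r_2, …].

beam 1: φ=-135°, α=15°
  cosα=0.9659 sinα=0.2588 | (4,3) | tMaxX 0.4038 tMaxY 1.5068 | tΔX 1.0353 tΔY 3.8637
    t=0.4038 [x] (5,3)
    t=1.4390 [x] (6,3) — stop
  → r_1 = 1.4390
beam 2: φ=-90°, α=60°
  cosα=0.5000 sinα=0.8660 | (4,3) | tMaxX 0.7800 tMaxY 0.4503 | tΔX 2.0000 tΔY 1.1547
    t=0.4503 [y] (4,4)
    t=0.7800 [x] (5,4)
    t=1.6050 [y] (5,5)
    t=2.7597 [y] (5,6) — stop
  → r_2 = 2.7597
beam 3: φ=-45°, α=105°
  cosα=-0.2588 sinα=0.9659 | (4,3) | tMaxX 2.3569 tMaxY 0.4038 | tΔX 3.8637 tΔY 1.0353
    t=0.4038 [y] (4,4)
    t=1.4390 [y] (4,5)
    t=2.3569 [x] (3,5)
    t=2.4743 [y] (3,6)
    t=3.5096 [y] (3,7)
    t=4.5449 [y] (3,8) — stop
  → r_3 = 4.5449
beam 4: φ=0°, α=150°
  cosα=-0.8660 sinα=0.5000 | (4,3) | tMaxX 0.7044 tMaxY 0.7800 | tΔX 1.1547 tΔY 2.0000
    t=0.7044 [x] (3,3) — stop
  → r_4 = 0.7044
beam 5: φ=45°, α=195°
  cosα=-0.9659 sinα=-0.2588 | (4,3) | tMaxX 0.6315 tMaxY 2.3569 | tΔX 1.0353 tΔY 3.8637
    t=0.6315 [x] (3,3) — stop
  → r_5 = 0.6315
beam 6: φ=90°, α=240°
  cosα=-0.5000 sinα=-0.8660 | (4,3) | tMaxX 1.2200 tMaxY 0.7044 | tΔX 2.0000 tΔY 1.1547
    t=0.7044 [y] (4,2)
    t=1.2200 [x] (3,2)
    t=1.8591 [y] (3,1)
    t=3.0138 [y] (3,0) — stop
  → r_6 = 3.0138
beam 7: φ=135°, α=285°
  cosα=0.2588 sinα=-0.9659 | (4,3) | tMaxX 1.5068 tMaxY 0.6315 | tΔX 3.8637 tΔY 1.0353
    t=0.6315 [y] (4,2)
    t=1.5068 [x] (5,2)
    t=1.6668 [y] (5,1) — stop
  → r_7 = 1.6668

ranges = [1.4390, 2.7597, 4.5449, 0.7044, 0.6315, 3.0138, 1.6668]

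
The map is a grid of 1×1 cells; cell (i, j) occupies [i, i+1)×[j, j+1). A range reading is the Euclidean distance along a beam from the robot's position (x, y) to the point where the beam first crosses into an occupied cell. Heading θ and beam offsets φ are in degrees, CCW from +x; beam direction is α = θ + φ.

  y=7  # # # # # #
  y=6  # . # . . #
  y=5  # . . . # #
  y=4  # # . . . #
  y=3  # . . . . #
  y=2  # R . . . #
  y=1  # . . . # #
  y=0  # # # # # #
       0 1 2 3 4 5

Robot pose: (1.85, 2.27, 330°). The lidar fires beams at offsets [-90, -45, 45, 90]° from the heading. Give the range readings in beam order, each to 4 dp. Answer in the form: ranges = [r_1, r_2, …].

ranges = [1.4665, 1.3148, 3.2611, 4.3000]

beam 1: φ=-90°, α=240°
  dir = (cos 240°, sin 240°) = (-0.5000, -0.8660); from cell (1,2)
  next x-line at t=1.7000, next y-line at t=0.3118; Δt_x=2.0000, Δt_y=1.1547
    y: enter (1,1) at t=0.3118
    y: enter (1,0) at t=1.4665 ← occupied
  → r_1 = 1.4665
beam 2: φ=-45°, α=285°
  dir = (cos 285°, sin 285°) = (0.2588, -0.9659); from cell (1,2)
  next x-line at t=0.5796, next y-line at t=0.2795; Δt_x=3.8637, Δt_y=1.0353
    y: enter (1,1) at t=0.2795
    x: enter (2,1) at t=0.5796
    y: enter (2,0) at t=1.3148 ← occupied
  → r_2 = 1.3148
beam 3: φ=45°, α=15°
  dir = (cos 15°, sin 15°) = (0.9659, 0.2588); from cell (1,2)
  next x-line at t=0.1553, next y-line at t=2.8205; Δt_x=1.0353, Δt_y=3.8637
    x: enter (2,2) at t=0.1553
    x: enter (3,2) at t=1.1906
    x: enter (4,2) at t=2.2258
    y: enter (4,3) at t=2.8205
    x: enter (5,3) at t=3.2611 ← occupied
  → r_3 = 3.2611
beam 4: φ=90°, α=60°
  dir = (cos 60°, sin 60°) = (0.5000, 0.8660); from cell (1,2)
  next x-line at t=0.3000, next y-line at t=0.8429; Δt_x=2.0000, Δt_y=1.1547
    x: enter (2,2) at t=0.3000
    y: enter (2,3) at t=0.8429
    y: enter (2,4) at t=1.9976
    x: enter (3,4) at t=2.3000
    y: enter (3,5) at t=3.1523
    x: enter (4,5) at t=4.3000 ← occupied
  → r_4 = 4.3000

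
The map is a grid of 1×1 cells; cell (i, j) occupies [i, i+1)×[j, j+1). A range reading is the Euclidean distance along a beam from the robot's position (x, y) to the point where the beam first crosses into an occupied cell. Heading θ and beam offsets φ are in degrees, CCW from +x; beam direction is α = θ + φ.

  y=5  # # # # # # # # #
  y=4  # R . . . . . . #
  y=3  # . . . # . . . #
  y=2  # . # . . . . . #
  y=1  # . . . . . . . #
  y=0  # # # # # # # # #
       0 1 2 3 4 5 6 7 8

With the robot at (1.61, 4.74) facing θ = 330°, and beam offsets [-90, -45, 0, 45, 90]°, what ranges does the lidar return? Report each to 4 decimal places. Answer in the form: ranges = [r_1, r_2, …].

ranges = [1.2200, 1.8014, 2.7597, 1.0046, 0.3002]

beam 1: φ=-90°, α=240°
  d=(-0.5000,-0.8660)  start (1,4)  tX=1.2200 tY=0.8545  stride 1/|dx|=2.0000 1/|dy|=1.1547
    cross y-line → (1,3), t=0.8545
    cross x-line → (0,3), t=1.2200 (wall)
  → r_1 = 1.2200
beam 2: φ=-45°, α=285°
  d=(0.2588,-0.9659)  start (1,4)  tX=1.5068 tY=0.7661  stride 1/|dx|=3.8637 1/|dy|=1.0353
    cross y-line → (1,3), t=0.7661
    cross x-line → (2,3), t=1.5068
    cross y-line → (2,2), t=1.8014 (wall)
  → r_2 = 1.8014
beam 3: φ=0°, α=330°
  d=(0.8660,-0.5000)  start (1,4)  tX=0.4503 tY=1.4800  stride 1/|dx|=1.1547 1/|dy|=2.0000
    cross x-line → (2,4), t=0.4503
    cross y-line → (2,3), t=1.4800
    cross x-line → (3,3), t=1.6050
    cross x-line → (4,3), t=2.7597 (wall)
  → r_3 = 2.7597
beam 4: φ=45°, α=15°
  d=(0.9659,0.2588)  start (1,4)  tX=0.4038 tY=1.0046  stride 1/|dx|=1.0353 1/|dy|=3.8637
    cross x-line → (2,4), t=0.4038
    cross y-line → (2,5), t=1.0046 (wall)
  → r_4 = 1.0046
beam 5: φ=90°, α=60°
  d=(0.5000,0.8660)  start (1,4)  tX=0.7800 tY=0.3002  stride 1/|dx|=2.0000 1/|dy|=1.1547
    cross y-line → (1,5), t=0.3002 (wall)
  → r_5 = 0.3002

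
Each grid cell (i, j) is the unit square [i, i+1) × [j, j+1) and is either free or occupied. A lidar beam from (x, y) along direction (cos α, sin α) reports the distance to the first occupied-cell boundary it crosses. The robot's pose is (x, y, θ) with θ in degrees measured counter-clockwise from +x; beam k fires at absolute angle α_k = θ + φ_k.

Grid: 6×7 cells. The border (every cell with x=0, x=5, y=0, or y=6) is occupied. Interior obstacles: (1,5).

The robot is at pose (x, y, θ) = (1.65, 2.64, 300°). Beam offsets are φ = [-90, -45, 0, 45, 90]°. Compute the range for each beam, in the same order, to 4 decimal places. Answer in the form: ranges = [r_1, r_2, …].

beam 1: φ=-90°, α=210°
  dir = (cos 210°, sin 210°) = (-0.8660, -0.5000); from cell (1,2)
  next x-line at t=0.7506, next y-line at t=1.2800; Δt_x=1.1547, Δt_y=2.0000
    x: enter (0,2) at t=0.7506 ← occupied
  → r_1 = 0.7506
beam 2: φ=-45°, α=255°
  dir = (cos 255°, sin 255°) = (-0.2588, -0.9659); from cell (1,2)
  next x-line at t=2.5114, next y-line at t=0.6626; Δt_x=3.8637, Δt_y=1.0353
    y: enter (1,1) at t=0.6626
    y: enter (1,0) at t=1.6979 ← occupied
  → r_2 = 1.6979
beam 3: φ=0°, α=300°
  dir = (cos 300°, sin 300°) = (0.5000, -0.8660); from cell (1,2)
  next x-line at t=0.7000, next y-line at t=0.7390; Δt_x=2.0000, Δt_y=1.1547
    x: enter (2,2) at t=0.7000
    y: enter (2,1) at t=0.7390
    y: enter (2,0) at t=1.8937 ← occupied
  → r_3 = 1.8937
beam 4: φ=45°, α=345°
  dir = (cos 345°, sin 345°) = (0.9659, -0.2588); from cell (1,2)
  next x-line at t=0.3623, next y-line at t=2.4728; Δt_x=1.0353, Δt_y=3.8637
    x: enter (2,2) at t=0.3623
    x: enter (3,2) at t=1.3976
    x: enter (4,2) at t=2.4329
    y: enter (4,1) at t=2.4728
    x: enter (5,1) at t=3.4682 ← occupied
  → r_4 = 3.4682
beam 5: φ=90°, α=30°
  dir = (cos 30°, sin 30°) = (0.8660, 0.5000); from cell (1,2)
  next x-line at t=0.4041, next y-line at t=0.7200; Δt_x=1.1547, Δt_y=2.0000
    x: enter (2,2) at t=0.4041
    y: enter (2,3) at t=0.7200
    x: enter (3,3) at t=1.5588
    x: enter (4,3) at t=2.7135
    y: enter (4,4) at t=2.7200
    x: enter (5,4) at t=3.8682 ← occupied
  → r_5 = 3.8682

ranges = [0.7506, 1.6979, 1.8937, 3.4682, 3.8682]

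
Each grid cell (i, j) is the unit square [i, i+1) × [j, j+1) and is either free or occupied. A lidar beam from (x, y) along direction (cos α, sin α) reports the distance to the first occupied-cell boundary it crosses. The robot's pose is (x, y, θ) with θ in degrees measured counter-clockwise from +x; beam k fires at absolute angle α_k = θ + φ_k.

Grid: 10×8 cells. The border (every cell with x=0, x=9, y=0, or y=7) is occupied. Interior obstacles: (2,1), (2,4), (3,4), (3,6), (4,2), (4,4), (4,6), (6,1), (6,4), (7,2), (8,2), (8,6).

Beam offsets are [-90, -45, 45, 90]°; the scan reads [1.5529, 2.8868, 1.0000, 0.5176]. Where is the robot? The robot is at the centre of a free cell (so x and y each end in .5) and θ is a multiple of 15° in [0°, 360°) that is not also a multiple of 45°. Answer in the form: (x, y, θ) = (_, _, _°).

The pose lattice has 36·16 = 576 candidates. Test each by forward raycasting.
  (1.5, 4.5, 15°): beam 1 = 2.5882 ≠ 1.5529 ✗
  (5.5, 6.5, 30°): beam 1 = 1.7321 ≠ 1.5529 ✗
  (6.5, 2.5, 210°): beam 1 = 4.0415 ≠ 1.5529 ✗
  (3.5, 3.5, 195°): beam 1 = 0.5176 ≠ 1.5529 ✗
  …
  (2.5, 3.5, 345°): r_1=1.5529, r_2=2.8868, r_3=1.0000, r_4=0.5176 — all match ✓
Only this pose fits every beam.

(x, y, θ) = (2.5, 3.5, 345°)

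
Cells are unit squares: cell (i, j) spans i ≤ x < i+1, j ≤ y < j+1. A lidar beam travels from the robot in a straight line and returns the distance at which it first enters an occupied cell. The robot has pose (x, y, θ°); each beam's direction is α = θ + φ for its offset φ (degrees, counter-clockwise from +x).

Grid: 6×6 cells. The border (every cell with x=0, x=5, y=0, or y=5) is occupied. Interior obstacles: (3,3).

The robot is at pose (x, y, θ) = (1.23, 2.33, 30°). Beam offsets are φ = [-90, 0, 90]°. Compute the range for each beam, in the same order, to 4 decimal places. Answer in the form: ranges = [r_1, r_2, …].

beam 1: φ=-90°, α=300°
  direction (0.5000, -0.8660); cell (1,2); t to first gridline: x 1.5400, y 0.3811 (then +2.0000 / +1.1547)
    (1,1) via y @ 0.3811
    (1,0) via y @ 1.5358  # hit
  → r_1 = 1.5358
beam 2: φ=0°, α=30°
  direction (0.8660, 0.5000); cell (1,2); t to first gridline: x 0.8891, y 1.3400 (then +1.1547 / +2.0000)
    (2,2) via x @ 0.8891
    (2,3) via y @ 1.3400
    (3,3) via x @ 2.0438  # hit
  → r_2 = 2.0438
beam 3: φ=90°, α=120°
  direction (-0.5000, 0.8660); cell (1,2); t to first gridline: x 0.4600, y 0.7736 (then +2.0000 / +1.1547)
    (0,2) via x @ 0.4600  # hit
  → r_3 = 0.4600

ranges = [1.5358, 2.0438, 0.4600]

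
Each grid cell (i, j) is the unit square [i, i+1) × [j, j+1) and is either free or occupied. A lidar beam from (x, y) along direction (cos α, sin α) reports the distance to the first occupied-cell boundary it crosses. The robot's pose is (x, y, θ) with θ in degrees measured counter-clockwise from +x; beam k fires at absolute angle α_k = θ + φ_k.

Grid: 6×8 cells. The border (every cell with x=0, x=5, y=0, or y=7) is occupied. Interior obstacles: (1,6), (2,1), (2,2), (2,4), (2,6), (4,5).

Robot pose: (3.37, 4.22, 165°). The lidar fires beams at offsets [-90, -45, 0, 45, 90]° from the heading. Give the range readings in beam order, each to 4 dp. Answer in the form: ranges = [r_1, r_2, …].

beam 1: φ=-90°, α=75°
  direction (0.2588, 0.9659); cell (3,4); t to first gridline: x 2.4341, y 0.8075 (then +3.8637 / +1.0353)
    (3,5) via y @ 0.8075
    (3,6) via y @ 1.8428
    (4,6) via x @ 2.4341
    (4,7) via y @ 2.8781  # hit
  → r_1 = 2.8781
beam 2: φ=-45°, α=120°
  direction (-0.5000, 0.8660); cell (3,4); t to first gridline: x 0.7400, y 0.9007 (then +2.0000 / +1.1547)
    (2,4) via x @ 0.7400  # hit
  → r_2 = 0.7400
beam 3: φ=0°, α=165°
  direction (-0.9659, 0.2588); cell (3,4); t to first gridline: x 0.3831, y 3.0137 (then +1.0353 / +3.8637)
    (2,4) via x @ 0.3831  # hit
  → r_3 = 0.3831
beam 4: φ=45°, α=210°
  direction (-0.8660, -0.5000); cell (3,4); t to first gridline: x 0.4272, y 0.4400 (then +1.1547 / +2.0000)
    (2,4) via x @ 0.4272  # hit
  → r_4 = 0.4272
beam 5: φ=90°, α=255°
  direction (-0.2588, -0.9659); cell (3,4); t to first gridline: x 1.4296, y 0.2278 (then +3.8637 / +1.0353)
    (3,3) via y @ 0.2278
    (3,2) via y @ 1.2630
    (2,2) via x @ 1.4296  # hit
  → r_5 = 1.4296

ranges = [2.8781, 0.7400, 0.3831, 0.4272, 1.4296]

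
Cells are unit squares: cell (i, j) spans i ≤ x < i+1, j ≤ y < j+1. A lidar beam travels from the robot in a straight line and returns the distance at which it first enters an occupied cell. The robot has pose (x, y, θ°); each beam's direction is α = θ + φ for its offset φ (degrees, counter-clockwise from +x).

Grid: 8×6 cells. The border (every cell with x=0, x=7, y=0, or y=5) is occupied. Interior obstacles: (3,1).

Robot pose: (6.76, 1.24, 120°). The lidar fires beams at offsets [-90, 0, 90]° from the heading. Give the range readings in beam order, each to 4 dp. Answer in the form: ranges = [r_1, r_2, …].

beam 1: φ=-90°, α=30°
  d=(0.8660,0.5000)  start (6,1)  tX=0.2771 tY=1.5200  stride 1/|dx|=1.1547 1/|dy|=2.0000
    cross x-line → (7,1), t=0.2771 (wall)
  → r_1 = 0.2771
beam 2: φ=0°, α=120°
  d=(-0.5000,0.8660)  start (6,1)  tX=1.5200 tY=0.8776  stride 1/|dx|=2.0000 1/|dy|=1.1547
    cross y-line → (6,2), t=0.8776
    cross x-line → (5,2), t=1.5200
    cross y-line → (5,3), t=2.0323
    cross y-line → (5,4), t=3.1870
    cross x-line → (4,4), t=3.5200
    cross y-line → (4,5), t=4.3417 (wall)
  → r_2 = 4.3417
beam 3: φ=90°, α=210°
  d=(-0.8660,-0.5000)  start (6,1)  tX=0.8776 tY=0.4800  stride 1/|dx|=1.1547 1/|dy|=2.0000
    cross y-line → (6,0), t=0.4800 (wall)
  → r_3 = 0.4800

ranges = [0.2771, 4.3417, 0.4800]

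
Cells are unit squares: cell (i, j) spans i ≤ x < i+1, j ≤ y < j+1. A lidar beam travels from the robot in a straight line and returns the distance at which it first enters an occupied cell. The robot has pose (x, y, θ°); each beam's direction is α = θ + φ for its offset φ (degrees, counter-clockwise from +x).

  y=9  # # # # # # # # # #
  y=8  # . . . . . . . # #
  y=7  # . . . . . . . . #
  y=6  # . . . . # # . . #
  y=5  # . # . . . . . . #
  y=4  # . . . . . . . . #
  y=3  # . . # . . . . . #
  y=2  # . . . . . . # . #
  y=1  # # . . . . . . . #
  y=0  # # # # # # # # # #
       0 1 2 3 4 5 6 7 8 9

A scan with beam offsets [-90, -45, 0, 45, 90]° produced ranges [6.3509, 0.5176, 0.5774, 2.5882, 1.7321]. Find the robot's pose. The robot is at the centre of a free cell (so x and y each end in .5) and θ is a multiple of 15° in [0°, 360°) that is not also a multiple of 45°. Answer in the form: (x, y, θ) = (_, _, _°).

The pose lattice has 57·16 = 912 candidates. Test each by forward raycasting.
  (7.5, 3.5, 285°): beam 1 = 5.7956 ≠ 6.3509 ✗
  (5.5, 4.5, 330°): beam 1 = 4.0415 ≠ 6.3509 ✗
  (8.5, 3.5, 210°): beam 1 = 3.0000 ≠ 6.3509 ✗
  …
  (3.5, 2.5, 120°): r_1=6.3509, r_2=0.5176, r_3=0.5774, r_4=2.5882, r_5=1.7321 — all match ✓
Unique over the lattice → pose = (3.5, 2.5, 120°).

(x, y, θ) = (3.5, 2.5, 120°)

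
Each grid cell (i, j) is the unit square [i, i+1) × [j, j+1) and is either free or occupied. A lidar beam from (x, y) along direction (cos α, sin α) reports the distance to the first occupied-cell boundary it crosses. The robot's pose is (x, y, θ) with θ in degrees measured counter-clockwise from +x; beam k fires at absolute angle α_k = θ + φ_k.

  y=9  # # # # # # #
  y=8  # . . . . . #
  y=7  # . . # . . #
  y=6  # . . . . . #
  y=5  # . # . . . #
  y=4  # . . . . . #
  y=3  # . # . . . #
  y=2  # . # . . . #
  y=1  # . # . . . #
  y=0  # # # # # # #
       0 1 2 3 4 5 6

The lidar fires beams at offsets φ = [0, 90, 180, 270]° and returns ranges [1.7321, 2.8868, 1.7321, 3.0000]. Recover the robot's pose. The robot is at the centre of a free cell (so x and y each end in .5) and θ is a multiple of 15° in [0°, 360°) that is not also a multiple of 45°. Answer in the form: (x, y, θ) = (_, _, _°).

(x, y, θ) = (4.5, 4.5, 30°)

Candidates: 35 free-cell centres × 16 headings = 560 poses. Raycast each; keep the one whose scan matches to 4 dp.
  (5.5, 4.5, 165°): beam 1 = 2.5882 ≠ 1.7321 ✗
  (4.5, 8.5, 345°): beam 1 = 1.5529 ≠ 1.7321 ✗
  (3.5, 3.5, 300°): beam 1 = 2.8868 ≠ 1.7321 ✗
  (5.5, 5.5, 150°): beam 1 = 5.1962 ≠ 1.7321 ✗
  …
  (4.5, 4.5, 30°): r_1=1.7321, r_2=2.8868, r_3=1.7321, r_4=3.0000 — all match ✓
Unique over the lattice → pose = (4.5, 4.5, 30°).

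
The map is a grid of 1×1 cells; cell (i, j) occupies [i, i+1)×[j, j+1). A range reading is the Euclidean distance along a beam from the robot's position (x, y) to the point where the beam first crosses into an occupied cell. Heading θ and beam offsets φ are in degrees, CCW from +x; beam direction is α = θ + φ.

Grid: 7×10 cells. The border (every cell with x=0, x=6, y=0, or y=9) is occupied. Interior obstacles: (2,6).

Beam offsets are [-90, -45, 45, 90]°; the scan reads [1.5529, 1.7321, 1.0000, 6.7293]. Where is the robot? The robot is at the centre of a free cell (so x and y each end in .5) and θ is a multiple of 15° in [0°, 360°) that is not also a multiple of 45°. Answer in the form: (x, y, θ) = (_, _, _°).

Candidates: 39 free-cell centres × 16 headings = 624 poses. Raycast each; keep the one whose scan matches to 4 dp.
  (5.5, 3.5, 15°): beam 1 = 1.9319 ≠ 1.5529 ✗
  (5.5, 5.5, 15°): beam 1 = 1.9319 ≠ 1.5529 ✗
  (5.5, 5.5, 150°): beam 1 = 1.0000 ≠ 1.5529 ✗
  (4.5, 7.5, 150°): beam 1 = 1.7321 ≠ 1.5529 ✗
  …
  (3.5, 7.5, 165°): r_1=1.5529, r_2=1.7321, r_3=1.0000, r_4=6.7293 — all match ✓
No second candidate reproduces the full scan.

(x, y, θ) = (3.5, 7.5, 165°)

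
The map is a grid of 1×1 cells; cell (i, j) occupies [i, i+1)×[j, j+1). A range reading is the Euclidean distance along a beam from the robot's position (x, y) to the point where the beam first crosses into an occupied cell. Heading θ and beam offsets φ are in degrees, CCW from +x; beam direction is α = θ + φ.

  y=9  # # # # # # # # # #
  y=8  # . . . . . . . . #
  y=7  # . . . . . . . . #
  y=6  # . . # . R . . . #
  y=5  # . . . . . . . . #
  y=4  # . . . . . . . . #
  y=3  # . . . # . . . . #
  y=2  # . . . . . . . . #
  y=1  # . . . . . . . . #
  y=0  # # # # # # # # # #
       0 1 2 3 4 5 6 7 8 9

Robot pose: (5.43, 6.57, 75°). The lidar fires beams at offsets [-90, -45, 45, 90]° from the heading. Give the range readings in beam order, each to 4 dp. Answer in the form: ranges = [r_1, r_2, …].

ranges = [3.6959, 4.1223, 2.8059, 1.4804]

beam 1: φ=-90°, α=345°
  d=(0.9659,-0.2588)  start (5,6)  tX=0.5901 tY=2.2023  stride 1/|dx|=1.0353 1/|dy|=3.8637
    cross x-line → (6,6), t=0.5901
    cross x-line → (7,6), t=1.6254
    cross y-line → (7,5), t=2.2023
    cross x-line → (8,5), t=2.6607
    cross x-line → (9,5), t=3.6959 (wall)
  → r_1 = 3.6959
beam 2: φ=-45°, α=30°
  d=(0.8660,0.5000)  start (5,6)  tX=0.6582 tY=0.8600  stride 1/|dx|=1.1547 1/|dy|=2.0000
    cross x-line → (6,6), t=0.6582
    cross y-line → (6,7), t=0.8600
    cross x-line → (7,7), t=1.8129
    cross y-line → (7,8), t=2.8600
    cross x-line → (8,8), t=2.9676
    cross x-line → (9,8), t=4.1223 (wall)
  → r_2 = 4.1223
beam 3: φ=45°, α=120°
  d=(-0.5000,0.8660)  start (5,6)  tX=0.8600 tY=0.4965  stride 1/|dx|=2.0000 1/|dy|=1.1547
    cross y-line → (5,7), t=0.4965
    cross x-line → (4,7), t=0.8600
    cross y-line → (4,8), t=1.6512
    cross y-line → (4,9), t=2.8059 (wall)
  → r_3 = 2.8059
beam 4: φ=90°, α=165°
  d=(-0.9659,0.2588)  start (5,6)  tX=0.4452 tY=1.6614  stride 1/|dx|=1.0353 1/|dy|=3.8637
    cross x-line → (4,6), t=0.4452
    cross x-line → (3,6), t=1.4804 (wall)
  → r_4 = 1.4804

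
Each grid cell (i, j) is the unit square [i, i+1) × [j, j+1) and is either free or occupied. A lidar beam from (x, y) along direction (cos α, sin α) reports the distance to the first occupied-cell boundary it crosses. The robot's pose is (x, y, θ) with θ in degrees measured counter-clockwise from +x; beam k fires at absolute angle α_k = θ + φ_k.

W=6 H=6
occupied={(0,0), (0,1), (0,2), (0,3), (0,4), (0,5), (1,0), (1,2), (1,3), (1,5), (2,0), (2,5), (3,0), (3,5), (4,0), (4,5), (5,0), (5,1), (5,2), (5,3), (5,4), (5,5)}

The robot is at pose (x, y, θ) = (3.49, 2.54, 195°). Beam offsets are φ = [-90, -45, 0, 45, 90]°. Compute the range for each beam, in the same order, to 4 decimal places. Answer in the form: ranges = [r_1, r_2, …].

beam 1: φ=-90°, α=105°
  d=(-0.2588,0.9659)  start (3,2)  tX=1.8932 tY=0.4762  stride 1/|dx|=3.8637 1/|dy|=1.0353
    cross y-line → (3,3), t=0.4762
    cross y-line → (3,4), t=1.5115
    cross x-line → (2,4), t=1.8932
    cross y-line → (2,5), t=2.5468 (wall)
  → r_1 = 2.5468
beam 2: φ=-45°, α=150°
  d=(-0.8660,0.5000)  start (3,2)  tX=0.5658 tY=0.9200  stride 1/|dx|=1.1547 1/|dy|=2.0000
    cross x-line → (2,2), t=0.5658
    cross y-line → (2,3), t=0.9200
    cross x-line → (1,3), t=1.7205 (wall)
  → r_2 = 1.7205
beam 3: φ=0°, α=195°
  d=(-0.9659,-0.2588)  start (3,2)  tX=0.5073 tY=2.0864  stride 1/|dx|=1.0353 1/|dy|=3.8637
    cross x-line → (2,2), t=0.5073
    cross x-line → (1,2), t=1.5426 (wall)
  → r_3 = 1.5426
beam 4: φ=45°, α=240°
  d=(-0.5000,-0.8660)  start (3,2)  tX=0.9800 tY=0.6235  stride 1/|dx|=2.0000 1/|dy|=1.1547
    cross y-line → (3,1), t=0.6235
    cross x-line → (2,1), t=0.9800
    cross y-line → (2,0), t=1.7782 (wall)
  → r_4 = 1.7782
beam 5: φ=90°, α=285°
  d=(0.2588,-0.9659)  start (3,2)  tX=1.9705 tY=0.5590  stride 1/|dx|=3.8637 1/|dy|=1.0353
    cross y-line → (3,1), t=0.5590
    cross y-line → (3,0), t=1.5943 (wall)
  → r_5 = 1.5943

ranges = [2.5468, 1.7205, 1.5426, 1.7782, 1.5943]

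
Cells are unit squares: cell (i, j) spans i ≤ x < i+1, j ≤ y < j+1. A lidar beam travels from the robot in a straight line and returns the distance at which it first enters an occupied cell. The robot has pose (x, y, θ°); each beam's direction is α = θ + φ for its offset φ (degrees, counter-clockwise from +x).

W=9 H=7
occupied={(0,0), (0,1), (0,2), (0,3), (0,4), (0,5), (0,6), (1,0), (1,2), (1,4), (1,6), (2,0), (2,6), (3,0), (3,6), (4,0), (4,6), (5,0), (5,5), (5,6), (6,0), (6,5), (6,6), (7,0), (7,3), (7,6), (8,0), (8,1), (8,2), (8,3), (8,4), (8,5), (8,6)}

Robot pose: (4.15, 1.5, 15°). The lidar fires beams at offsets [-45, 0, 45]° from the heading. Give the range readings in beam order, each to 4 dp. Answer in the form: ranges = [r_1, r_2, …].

ranges = [1.0000, 3.9858, 4.0415]

beam 1: φ=-45°, α=330°
  d=(0.8660,-0.5000)  start (4,1)  tX=0.9815 tY=1.0000  stride 1/|dx|=1.1547 1/|dy|=2.0000
    cross x-line → (5,1), t=0.9815
    cross y-line → (5,0), t=1.0000 (wall)
  → r_1 = 1.0000
beam 2: φ=0°, α=15°
  d=(0.9659,0.2588)  start (4,1)  tX=0.8800 tY=1.9319  stride 1/|dx|=1.0353 1/|dy|=3.8637
    cross x-line → (5,1), t=0.8800
    cross x-line → (6,1), t=1.9153
    cross y-line → (6,2), t=1.9319
    cross x-line → (7,2), t=2.9505
    cross x-line → (8,2), t=3.9858 (wall)
  → r_2 = 3.9858
beam 3: φ=45°, α=60°
  d=(0.5000,0.8660)  start (4,1)  tX=1.7000 tY=0.5774  stride 1/|dx|=2.0000 1/|dy|=1.1547
    cross y-line → (4,2), t=0.5774
    cross x-line → (5,2), t=1.7000
    cross y-line → (5,3), t=1.7321
    cross y-line → (5,4), t=2.8868
    cross x-line → (6,4), t=3.7000
    cross y-line → (6,5), t=4.0415 (wall)
  → r_3 = 4.0415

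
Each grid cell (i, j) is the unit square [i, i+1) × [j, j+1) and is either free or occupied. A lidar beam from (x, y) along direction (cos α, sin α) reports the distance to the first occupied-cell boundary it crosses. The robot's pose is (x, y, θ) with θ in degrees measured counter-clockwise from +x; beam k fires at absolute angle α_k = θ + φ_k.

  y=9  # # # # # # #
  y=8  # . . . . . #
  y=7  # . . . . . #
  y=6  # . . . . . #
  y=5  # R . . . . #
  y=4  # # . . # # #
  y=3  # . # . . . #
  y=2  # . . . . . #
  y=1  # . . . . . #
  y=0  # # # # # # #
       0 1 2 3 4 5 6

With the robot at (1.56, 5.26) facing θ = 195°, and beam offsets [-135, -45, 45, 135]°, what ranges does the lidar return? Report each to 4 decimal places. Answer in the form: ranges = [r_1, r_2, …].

ranges = [4.3186, 0.6466, 0.3002, 5.1269]

beam 1: φ=-135°, α=60°
  cosα=0.5000 sinα=0.8660 | (1,5) | tMaxX 0.8800 tMaxY 0.8545 | tΔX 2.0000 tΔY 1.1547
    t=0.8545 [y] (1,6)
    t=0.8800 [x] (2,6)
    t=2.0092 [y] (2,7)
    t=2.8800 [x] (3,7)
    t=3.1639 [y] (3,8)
    t=4.3186 [y] (3,9) — stop
  → r_1 = 4.3186
beam 2: φ=-45°, α=150°
  cosα=-0.8660 sinα=0.5000 | (1,5) | tMaxX 0.6466 tMaxY 1.4800 | tΔX 1.1547 tΔY 2.0000
    t=0.6466 [x] (0,5) — stop
  → r_2 = 0.6466
beam 3: φ=45°, α=240°
  cosα=-0.5000 sinα=-0.8660 | (1,5) | tMaxX 1.1200 tMaxY 0.3002 | tΔX 2.0000 tΔY 1.1547
    t=0.3002 [y] (1,4) — stop
  → r_3 = 0.3002
beam 4: φ=135°, α=330°
  cosα=0.8660 sinα=-0.5000 | (1,5) | tMaxX 0.5081 tMaxY 0.5200 | tΔX 1.1547 tΔY 2.0000
    t=0.5081 [x] (2,5)
    t=0.5200 [y] (2,4)
    t=1.6628 [x] (3,4)
    t=2.5200 [y] (3,3)
    t=2.8175 [x] (4,3)
    t=3.9722 [x] (5,3)
    t=4.5200 [y] (5,2)
    t=5.1269 [x] (6,2) — stop
  → r_4 = 5.1269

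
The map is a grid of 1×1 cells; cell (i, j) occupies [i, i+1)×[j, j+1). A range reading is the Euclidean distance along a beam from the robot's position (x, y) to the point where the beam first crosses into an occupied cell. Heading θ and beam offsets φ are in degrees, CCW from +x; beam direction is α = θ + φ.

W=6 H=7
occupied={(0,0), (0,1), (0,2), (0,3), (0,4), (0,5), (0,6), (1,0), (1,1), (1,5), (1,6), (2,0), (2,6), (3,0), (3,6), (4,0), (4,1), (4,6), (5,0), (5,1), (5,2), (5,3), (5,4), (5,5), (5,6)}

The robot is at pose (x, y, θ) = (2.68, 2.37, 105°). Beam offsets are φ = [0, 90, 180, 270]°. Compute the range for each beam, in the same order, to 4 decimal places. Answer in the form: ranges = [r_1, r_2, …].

ranges = [2.7228, 1.4296, 1.4183, 2.4018]

beam 1: φ=0°, α=105°
  d=(-0.2588,0.9659)  start (2,2)  tX=2.6273 tY=0.6522  stride 1/|dx|=3.8637 1/|dy|=1.0353
    cross y-line → (2,3), t=0.6522
    cross y-line → (2,4), t=1.6875
    cross x-line → (1,4), t=2.6273
    cross y-line → (1,5), t=2.7228 (wall)
  → r_1 = 2.7228
beam 2: φ=90°, α=195°
  d=(-0.9659,-0.2588)  start (2,2)  tX=0.7040 tY=1.4296  stride 1/|dx|=1.0353 1/|dy|=3.8637
    cross x-line → (1,2), t=0.7040
    cross y-line → (1,1), t=1.4296 (wall)
  → r_2 = 1.4296
beam 3: φ=180°, α=285°
  d=(0.2588,-0.9659)  start (2,2)  tX=1.2364 tY=0.3831  stride 1/|dx|=3.8637 1/|dy|=1.0353
    cross y-line → (2,1), t=0.3831
    cross x-line → (3,1), t=1.2364
    cross y-line → (3,0), t=1.4183 (wall)
  → r_3 = 1.4183
beam 4: φ=270°, α=15°
  d=(0.9659,0.2588)  start (2,2)  tX=0.3313 tY=2.4341  stride 1/|dx|=1.0353 1/|dy|=3.8637
    cross x-line → (3,2), t=0.3313
    cross x-line → (4,2), t=1.3666
    cross x-line → (5,2), t=2.4018 (wall)
  → r_4 = 2.4018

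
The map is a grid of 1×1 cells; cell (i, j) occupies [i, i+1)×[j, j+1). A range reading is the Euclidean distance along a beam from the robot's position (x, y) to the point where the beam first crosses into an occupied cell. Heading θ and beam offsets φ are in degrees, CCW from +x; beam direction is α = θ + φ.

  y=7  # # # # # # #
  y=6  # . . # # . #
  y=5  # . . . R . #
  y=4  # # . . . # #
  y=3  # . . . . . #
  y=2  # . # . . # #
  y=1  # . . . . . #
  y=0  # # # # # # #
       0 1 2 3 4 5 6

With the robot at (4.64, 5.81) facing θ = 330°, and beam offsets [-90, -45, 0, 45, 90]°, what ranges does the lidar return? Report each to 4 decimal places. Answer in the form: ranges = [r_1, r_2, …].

beam 1: φ=-90°, α=240°
  dir = (cos 240°, sin 240°) = (-0.5000, -0.8660); from cell (4,5)
  next x-line at t=1.2800, next y-line at t=0.9353; Δt_x=2.0000, Δt_y=1.1547
    y: enter (4,4) at t=0.9353
    x: enter (3,4) at t=1.2800
    y: enter (3,3) at t=2.0900
    y: enter (3,2) at t=3.2447
    x: enter (2,2) at t=3.2800 ← occupied
  → r_1 = 3.2800
beam 2: φ=-45°, α=285°
  dir = (cos 285°, sin 285°) = (0.2588, -0.9659); from cell (4,5)
  next x-line at t=1.3909, next y-line at t=0.8386; Δt_x=3.8637, Δt_y=1.0353
    y: enter (4,4) at t=0.8386
    x: enter (5,4) at t=1.3909 ← occupied
  → r_2 = 1.3909
beam 3: φ=0°, α=330°
  dir = (cos 330°, sin 330°) = (0.8660, -0.5000); from cell (4,5)
  next x-line at t=0.4157, next y-line at t=1.6200; Δt_x=1.1547, Δt_y=2.0000
    x: enter (5,5) at t=0.4157
    x: enter (6,5) at t=1.5704 ← occupied
  → r_3 = 1.5704
beam 4: φ=45°, α=15°
  dir = (cos 15°, sin 15°) = (0.9659, 0.2588); from cell (4,5)
  next x-line at t=0.3727, next y-line at t=0.7341; Δt_x=1.0353, Δt_y=3.8637
    x: enter (5,5) at t=0.3727
    y: enter (5,6) at t=0.7341
    x: enter (6,6) at t=1.4080 ← occupied
  → r_4 = 1.4080
beam 5: φ=90°, α=60°
  dir = (cos 60°, sin 60°) = (0.5000, 0.8660); from cell (4,5)
  next x-line at t=0.7200, next y-line at t=0.2194; Δt_x=2.0000, Δt_y=1.1547
    y: enter (4,6) at t=0.2194 ← occupied
  → r_5 = 0.2194

ranges = [3.2800, 1.3909, 1.5704, 1.4080, 0.2194]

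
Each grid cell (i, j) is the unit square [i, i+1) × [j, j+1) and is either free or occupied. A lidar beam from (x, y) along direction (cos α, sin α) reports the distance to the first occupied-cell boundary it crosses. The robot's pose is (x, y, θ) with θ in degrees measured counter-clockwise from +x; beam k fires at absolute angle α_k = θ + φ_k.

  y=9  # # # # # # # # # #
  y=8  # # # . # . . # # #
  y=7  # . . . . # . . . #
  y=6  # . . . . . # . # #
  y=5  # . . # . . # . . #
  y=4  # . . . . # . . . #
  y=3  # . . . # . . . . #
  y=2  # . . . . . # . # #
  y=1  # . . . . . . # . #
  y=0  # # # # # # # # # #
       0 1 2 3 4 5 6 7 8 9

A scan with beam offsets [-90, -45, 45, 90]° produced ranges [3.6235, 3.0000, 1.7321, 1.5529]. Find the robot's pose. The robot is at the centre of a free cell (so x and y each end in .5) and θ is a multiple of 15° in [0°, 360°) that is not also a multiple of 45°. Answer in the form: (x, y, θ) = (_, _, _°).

The pose lattice has 49·16 = 784 candidates. Test each by forward raycasting.
  (3.5, 7.5, 300°): beam 1 = 2.8868 ≠ 3.6235 ✗
  (1.5, 1.5, 30°): beam 1 = 0.5774 ≠ 3.6235 ✗
  (2.5, 4.5, 300°): beam 1 = 1.7321 ≠ 3.6235 ✗
  (7.5, 2.5, 255°): beam 1 = 0.5176 ≠ 3.6235 ✗
  …
  (4.5, 2.5, 255°): r_1=3.6235, r_2=3.0000, r_3=1.7321, r_4=1.5529 — all match ✓
Unique over the lattice → pose = (4.5, 2.5, 255°).

(x, y, θ) = (4.5, 2.5, 255°)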